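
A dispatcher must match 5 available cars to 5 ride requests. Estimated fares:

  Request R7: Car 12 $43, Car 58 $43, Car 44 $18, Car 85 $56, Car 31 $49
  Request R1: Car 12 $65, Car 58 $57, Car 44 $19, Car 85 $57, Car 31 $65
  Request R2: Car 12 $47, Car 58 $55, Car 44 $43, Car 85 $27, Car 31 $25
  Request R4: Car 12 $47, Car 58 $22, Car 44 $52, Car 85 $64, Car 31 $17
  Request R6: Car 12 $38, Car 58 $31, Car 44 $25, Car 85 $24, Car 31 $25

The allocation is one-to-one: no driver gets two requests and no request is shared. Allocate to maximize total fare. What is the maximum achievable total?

Optimal: Car 12→Request R6 ($38), Car 58→Request R2 ($55), Car 44→Request R4 ($52), Car 85→Request R7 ($56), Car 31→Request R1 ($65) — total 38+55+52+56+65 = $266.
Max-entry greedy (repeatedly take the single best remaining cell) gives $258, worse by 8.
No other one-to-one assignment exceeds $266.

Maximum total: $266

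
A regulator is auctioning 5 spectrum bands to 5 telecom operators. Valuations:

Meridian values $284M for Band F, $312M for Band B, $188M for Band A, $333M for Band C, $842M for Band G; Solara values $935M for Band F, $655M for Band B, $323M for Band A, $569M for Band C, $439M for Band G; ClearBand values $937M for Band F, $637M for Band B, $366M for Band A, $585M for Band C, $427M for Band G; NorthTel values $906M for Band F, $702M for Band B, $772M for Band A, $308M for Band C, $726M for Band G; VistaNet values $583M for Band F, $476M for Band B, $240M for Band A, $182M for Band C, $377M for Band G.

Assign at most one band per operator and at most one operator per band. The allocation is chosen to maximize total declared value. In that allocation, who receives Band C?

This is a one-to-one assignment (maximum-weight bipartite matching).
Optimal: Meridian→Band G ($842M), Solara→Band F ($935M), ClearBand→Band C ($585M), NorthTel→Band A ($772M), VistaNet→Band B ($476M) — total 842+935+585+772+476 = $3610M.
Row-greedy (each operator in turn takes its best remaining band) gives $3368M, worse by 242.
Checked against all permutations: $3610M is optimal.
ClearBand's own top band is Band F ($937M), but forcing ClearBand→Band F and reassigning the rest optimally gives only $3596M — worse by 14.

ClearBand receives Band C.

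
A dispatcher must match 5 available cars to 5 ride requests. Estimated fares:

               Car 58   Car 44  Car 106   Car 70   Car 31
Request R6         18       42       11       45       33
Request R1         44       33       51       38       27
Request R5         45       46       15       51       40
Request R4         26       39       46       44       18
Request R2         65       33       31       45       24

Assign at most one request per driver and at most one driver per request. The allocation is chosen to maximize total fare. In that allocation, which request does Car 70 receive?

Car 70 receives Request R4.

Optimal: Car 58→Request R2 ($65), Car 44→Request R6 ($42), Car 106→Request R1 ($51), Car 70→Request R4 ($44), Car 31→Request R5 ($40) — total 65+42+51+44+40 = $242.
Max-entry greedy (repeatedly take the single best remaining cell) gives $227, worse by 15.
Next-best assignment: Car 58→Request R2, Car 44→Request R4, Car 106→Request R1, Car 70→Request R6, Car 31→Request R5 = $240.
Swapping Car 58↔Car 44 (Car 58→Request R6 $18, Car 44→Request R2 $33) loses 56.
Car 70's own top request is Request R5 ($51), but forcing Car 70→Request R5 and reassigning the rest optimally gives only $239 — worse by 3.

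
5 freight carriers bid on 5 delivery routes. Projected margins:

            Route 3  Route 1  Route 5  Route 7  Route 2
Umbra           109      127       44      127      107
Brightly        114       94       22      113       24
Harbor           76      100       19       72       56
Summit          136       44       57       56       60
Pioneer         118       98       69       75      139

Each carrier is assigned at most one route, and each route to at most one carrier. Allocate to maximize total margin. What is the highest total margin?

Max total: $537k

Treat this as an assignment problem: match each carrier to one route.
Optimal: Umbra→Route 7 ($127k), Brightly→Route 3 ($114k), Harbor→Route 1 ($100k), Summit→Route 5 ($57k), Pioneer→Route 2 ($139k) — total 127+114+100+57+139 = $537k.
Next-best assignment: Umbra→Route 1, Brightly→Route 7, Harbor→Route 5, Summit→Route 3, Pioneer→Route 2 = $534k.
No other one-to-one assignment exceeds $537k.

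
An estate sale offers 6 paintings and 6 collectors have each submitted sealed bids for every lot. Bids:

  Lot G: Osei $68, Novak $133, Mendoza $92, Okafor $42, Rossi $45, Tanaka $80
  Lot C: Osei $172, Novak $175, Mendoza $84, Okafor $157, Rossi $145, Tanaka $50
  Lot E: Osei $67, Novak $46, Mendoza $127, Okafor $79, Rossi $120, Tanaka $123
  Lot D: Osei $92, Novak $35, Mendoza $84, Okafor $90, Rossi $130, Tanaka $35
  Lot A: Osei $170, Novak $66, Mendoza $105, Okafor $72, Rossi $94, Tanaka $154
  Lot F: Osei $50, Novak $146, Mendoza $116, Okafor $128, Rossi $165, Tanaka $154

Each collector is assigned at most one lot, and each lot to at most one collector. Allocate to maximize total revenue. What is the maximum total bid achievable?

Max total: $871

This is a one-to-one assignment (maximum-weight bipartite matching).
Optimal: Osei→Lot A ($170), Novak→Lot G ($133), Mendoza→Lot E ($127), Okafor→Lot C ($157), Rossi→Lot D ($130), Tanaka→Lot F ($154) — total 170+133+127+157+130+154 = $871.
Column-greedy (each lot in turn goes to its best remaining collector) gives $844, worse by 27.
Next-best assignment: Osei→Lot C, Novak→Lot G, Mendoza→Lot E, Okafor→Lot F, Rossi→Lot D, Tanaka→Lot A = $844.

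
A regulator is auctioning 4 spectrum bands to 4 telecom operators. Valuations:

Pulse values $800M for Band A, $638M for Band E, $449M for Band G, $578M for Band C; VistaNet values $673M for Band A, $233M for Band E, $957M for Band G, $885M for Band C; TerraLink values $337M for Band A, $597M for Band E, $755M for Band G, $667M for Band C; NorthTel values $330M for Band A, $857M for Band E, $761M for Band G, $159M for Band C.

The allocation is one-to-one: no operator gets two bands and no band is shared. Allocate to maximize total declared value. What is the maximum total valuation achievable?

Optimal: Pulse→Band A ($800M), VistaNet→Band C ($885M), TerraLink→Band G ($755M), NorthTel→Band E ($857M) — total 800+885+755+857 = $3297M.
Next-best assignment: Pulse→Band A, VistaNet→Band G, TerraLink→Band C, NorthTel→Band E = $3281M.
Swapping TerraLink↔Pulse (TerraLink→Band A $337M, Pulse→Band G $449M) loses 769.
Every other assignment is strictly worse.

Max total: $3297M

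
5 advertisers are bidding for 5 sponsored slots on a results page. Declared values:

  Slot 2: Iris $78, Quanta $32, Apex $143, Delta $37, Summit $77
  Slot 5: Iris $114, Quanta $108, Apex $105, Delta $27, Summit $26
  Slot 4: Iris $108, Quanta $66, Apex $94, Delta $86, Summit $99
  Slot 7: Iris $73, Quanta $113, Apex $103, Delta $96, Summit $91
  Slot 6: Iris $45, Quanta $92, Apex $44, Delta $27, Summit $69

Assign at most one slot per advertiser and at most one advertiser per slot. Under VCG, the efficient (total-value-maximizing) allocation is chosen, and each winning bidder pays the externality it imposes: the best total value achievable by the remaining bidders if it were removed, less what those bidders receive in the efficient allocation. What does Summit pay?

Efficient allocation: Iris→Slot 5 ($114), Quanta→Slot 6 ($92), Apex→Slot 2 ($143), Delta→Slot 7 ($96), Summit→Slot 4 ($99); total welfare W = $544.
Summit receives Slot 4 at value $99, so the others get W − 99 = $445.
Without Summit: best allocation of the remaining 4 bidders over all 5 slots is Iris→Slot 5 ($114), Quanta→Slot 7 ($113), Apex→Slot 2 ($143), Delta→Slot 4 ($86), total $456.
VCG payment = (others' best without Summit) − (others' welfare with Summit) = 456 − 445 = $11.

Summit pays $11.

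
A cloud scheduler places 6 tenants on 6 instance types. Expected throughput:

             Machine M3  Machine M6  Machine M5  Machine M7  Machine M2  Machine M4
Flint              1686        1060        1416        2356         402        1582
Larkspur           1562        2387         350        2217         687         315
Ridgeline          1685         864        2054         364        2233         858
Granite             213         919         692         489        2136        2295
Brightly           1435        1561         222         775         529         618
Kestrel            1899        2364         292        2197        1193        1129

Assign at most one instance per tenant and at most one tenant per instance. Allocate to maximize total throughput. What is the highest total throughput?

Maximum total: 11963 ops/s

Optimal: Flint→Machine M5 (1416 ops/s), Larkspur→Machine M6 (2387 ops/s), Ridgeline→Machine M2 (2233 ops/s), Granite→Machine M4 (2295 ops/s), Brightly→Machine M3 (1435 ops/s), Kestrel→Machine M7 (2197 ops/s) — total 1416+2387+2233+2295+1435+2197 = 11963 ops/s.
Row-greedy (each tenant in turn takes its best remaining instance) gives 10998 ops/s, worse by 965.
Swapping Ridgeline↔Brightly (Ridgeline→Machine M3 1685 ops/s, Brightly→Machine M2 529 ops/s) loses 1454.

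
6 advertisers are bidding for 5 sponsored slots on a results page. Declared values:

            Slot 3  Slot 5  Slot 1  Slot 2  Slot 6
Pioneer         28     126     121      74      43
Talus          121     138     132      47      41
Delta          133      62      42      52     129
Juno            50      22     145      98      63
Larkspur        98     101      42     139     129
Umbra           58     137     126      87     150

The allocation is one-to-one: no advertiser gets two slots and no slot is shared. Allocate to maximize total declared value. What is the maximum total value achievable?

Optimal: Delta→Slot 3 ($133), Talus→Slot 5 ($138), Juno→Slot 1 ($145), Larkspur→Slot 2 ($139), Umbra→Slot 6 ($150) — total 133+138+145+139+150 = $705.
Next-best assignment: Delta→Slot 3, Pioneer→Slot 5, Juno→Slot 1, Larkspur→Slot 2, Umbra→Slot 6 = $693.

Max total: $705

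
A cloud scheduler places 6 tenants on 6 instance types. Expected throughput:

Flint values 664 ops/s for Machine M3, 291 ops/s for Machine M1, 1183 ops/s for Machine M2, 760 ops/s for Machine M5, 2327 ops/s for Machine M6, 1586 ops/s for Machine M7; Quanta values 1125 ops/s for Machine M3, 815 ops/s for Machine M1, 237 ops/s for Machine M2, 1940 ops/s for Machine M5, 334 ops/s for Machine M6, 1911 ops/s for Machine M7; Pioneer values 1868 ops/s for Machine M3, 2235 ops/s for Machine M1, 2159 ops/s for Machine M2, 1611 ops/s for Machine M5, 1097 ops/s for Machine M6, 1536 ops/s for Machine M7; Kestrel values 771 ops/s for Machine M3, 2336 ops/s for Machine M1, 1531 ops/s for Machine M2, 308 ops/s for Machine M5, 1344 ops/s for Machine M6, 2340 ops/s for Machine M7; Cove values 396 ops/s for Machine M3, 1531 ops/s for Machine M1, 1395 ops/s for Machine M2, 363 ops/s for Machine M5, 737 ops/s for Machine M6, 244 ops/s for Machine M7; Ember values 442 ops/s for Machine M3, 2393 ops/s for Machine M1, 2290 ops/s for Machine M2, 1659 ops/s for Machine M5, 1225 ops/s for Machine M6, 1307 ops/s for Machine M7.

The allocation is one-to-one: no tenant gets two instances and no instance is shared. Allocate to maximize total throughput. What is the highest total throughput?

Optimal: Flint→Machine M6 (2327 ops/s), Quanta→Machine M5 (1940 ops/s), Pioneer→Machine M3 (1868 ops/s), Kestrel→Machine M7 (2340 ops/s), Cove→Machine M1 (1531 ops/s), Ember→Machine M2 (2290 ops/s) — total 2327+1940+1868+2340+1531+2290 = 12296 ops/s.
Checked against all permutations: 12296 ops/s is optimal.

Max total: 12296 ops/s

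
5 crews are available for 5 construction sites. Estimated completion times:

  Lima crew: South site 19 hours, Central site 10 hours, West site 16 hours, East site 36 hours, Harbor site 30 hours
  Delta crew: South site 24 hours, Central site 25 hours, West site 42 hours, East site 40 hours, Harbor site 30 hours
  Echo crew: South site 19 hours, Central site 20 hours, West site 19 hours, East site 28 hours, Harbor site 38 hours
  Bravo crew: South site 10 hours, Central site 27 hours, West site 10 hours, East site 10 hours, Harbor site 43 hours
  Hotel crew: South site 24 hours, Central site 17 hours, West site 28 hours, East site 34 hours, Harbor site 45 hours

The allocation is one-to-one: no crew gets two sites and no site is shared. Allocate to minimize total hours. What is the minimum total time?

This is a one-to-one assignment (minimum-cost bipartite matching).
Optimal: Lima crew→West site (16 hours), Delta crew→Harbor site (30 hours), Echo crew→South site (19 hours), Bravo crew→East site (10 hours), Hotel crew→Central site (17 hours) — total 16+30+19+10+17 = 92 hours.
Min-entry greedy (repeatedly take the single cheapest remaining cell) gives 103 hours, worse by 11.
Swapping Delta crew↔Lima crew (Delta crew→West site 42 hours, Lima crew→Harbor site 30 hours) adds 26.
Checked against all permutations: 92 hours is optimal.

Minimum total: 92 hours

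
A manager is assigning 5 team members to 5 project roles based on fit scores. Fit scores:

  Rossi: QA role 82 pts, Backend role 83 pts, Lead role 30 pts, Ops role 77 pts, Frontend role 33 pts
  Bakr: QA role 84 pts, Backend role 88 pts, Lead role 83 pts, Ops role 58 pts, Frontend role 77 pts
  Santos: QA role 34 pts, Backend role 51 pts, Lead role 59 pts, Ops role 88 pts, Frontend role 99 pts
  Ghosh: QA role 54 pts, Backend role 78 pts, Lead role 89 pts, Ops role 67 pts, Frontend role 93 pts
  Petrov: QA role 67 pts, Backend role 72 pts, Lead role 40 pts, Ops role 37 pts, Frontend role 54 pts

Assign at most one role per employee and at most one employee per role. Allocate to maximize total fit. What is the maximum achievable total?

Maximum total: 421 pts

Treat this as an assignment problem: match each employee to one role.
Optimal: Rossi→Ops role (77 pts), Bakr→QA role (84 pts), Santos→Frontend role (99 pts), Ghosh→Lead role (89 pts), Petrov→Backend role (72 pts) — total 77+84+99+89+72 = 421 pts.
Column-greedy (each role in turn goes to its best remaining employee) gives 398 pts, worse by 23.
Checked against all permutations: 421 pts is optimal.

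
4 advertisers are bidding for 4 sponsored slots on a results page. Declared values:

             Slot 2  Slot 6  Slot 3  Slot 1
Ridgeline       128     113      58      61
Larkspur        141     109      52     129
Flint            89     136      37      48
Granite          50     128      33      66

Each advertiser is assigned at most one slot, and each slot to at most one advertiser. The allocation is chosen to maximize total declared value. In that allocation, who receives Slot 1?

Larkspur receives Slot 1.

Optimal: Ridgeline→Slot 2 ($128), Larkspur→Slot 1 ($129), Flint→Slot 6 ($136), Granite→Slot 3 ($33) — total 128+129+136+33 = $426.
Max-entry greedy (repeatedly take the single best remaining cell) gives $401, worse by 25.
Swapping Ridgeline↔Larkspur (Ridgeline→Slot 1 $61, Larkspur→Slot 2 $141) loses 55.
Larkspur's own top slot is Slot 2 ($141), but forcing Larkspur→Slot 2 and reassigning the rest optimally gives only $401 — worse by 25.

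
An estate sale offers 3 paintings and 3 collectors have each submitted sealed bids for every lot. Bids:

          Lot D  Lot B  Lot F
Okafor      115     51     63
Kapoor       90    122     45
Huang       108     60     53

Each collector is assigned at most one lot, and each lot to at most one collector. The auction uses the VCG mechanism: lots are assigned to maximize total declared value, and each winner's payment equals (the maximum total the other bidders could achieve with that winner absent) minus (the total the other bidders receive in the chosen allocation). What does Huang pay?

Efficient allocation: Okafor→Lot F ($63), Kapoor→Lot B ($122), Huang→Lot D ($108); total welfare W = $293.
Huang receives Lot D at value $108, so the others get W − 108 = $185.
Without Huang: best allocation of the remaining 2 bidders over all 3 lots is Okafor→Lot D ($115), Kapoor→Lot B ($122), total $237.
VCG payment = (others' best without Huang) − (others' welfare with Huang) = 237 − 185 = $52.

Huang pays $52.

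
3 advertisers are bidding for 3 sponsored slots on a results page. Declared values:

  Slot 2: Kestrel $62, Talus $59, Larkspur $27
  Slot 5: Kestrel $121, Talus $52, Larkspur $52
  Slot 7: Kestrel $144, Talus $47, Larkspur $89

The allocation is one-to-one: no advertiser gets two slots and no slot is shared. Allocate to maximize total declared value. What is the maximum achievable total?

Maximum total: $269

Optimal: Kestrel→Slot 5 ($121), Talus→Slot 2 ($59), Larkspur→Slot 7 ($89) — total 121+59+89 = $269.
Max-entry greedy (repeatedly take the single best remaining cell) gives $255, worse by 14.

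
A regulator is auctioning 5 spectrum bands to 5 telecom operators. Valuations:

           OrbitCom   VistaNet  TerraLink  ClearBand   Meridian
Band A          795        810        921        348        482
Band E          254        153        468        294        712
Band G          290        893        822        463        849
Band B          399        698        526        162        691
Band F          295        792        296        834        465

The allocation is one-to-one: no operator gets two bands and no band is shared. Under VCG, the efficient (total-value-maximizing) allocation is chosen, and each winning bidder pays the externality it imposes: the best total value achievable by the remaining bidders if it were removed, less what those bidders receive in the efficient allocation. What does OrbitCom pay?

OrbitCom pays $294M.

Efficient allocation: OrbitCom→Band A ($795M), VistaNet→Band B ($698M), TerraLink→Band G ($822M), ClearBand→Band F ($834M), Meridian→Band E ($712M); total welfare W = $3861M.
OrbitCom receives Band A at value $795M, so the others get W − 795 = $3066M.
Without OrbitCom: best allocation of the remaining 4 bidders over all 5 bands is VistaNet→Band G ($893M), TerraLink→Band A ($921M), ClearBand→Band F ($834M), Meridian→Band E ($712M), total $3360M.
VCG payment = (others' best without OrbitCom) − (others' welfare with OrbitCom) = 3360 − 3066 = $294M.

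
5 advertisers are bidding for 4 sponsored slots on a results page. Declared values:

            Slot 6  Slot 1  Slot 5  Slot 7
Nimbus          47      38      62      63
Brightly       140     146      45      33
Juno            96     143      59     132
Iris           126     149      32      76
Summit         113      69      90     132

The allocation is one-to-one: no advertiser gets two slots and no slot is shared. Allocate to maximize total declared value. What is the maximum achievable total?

Maximum total: $511

Optimal: Brightly→Slot 6 ($140), Iris→Slot 1 ($149), Summit→Slot 5 ($90), Juno→Slot 7 ($132) — total 140+149+90+132 = $511.
Row-greedy (each advertiser in turn takes its best remaining slot) gives $337, worse by 174.
Next-best assignment: Iris→Slot 6, Brightly→Slot 1, Summit→Slot 5, Juno→Slot 7 = $494.
Every other assignment is strictly worse.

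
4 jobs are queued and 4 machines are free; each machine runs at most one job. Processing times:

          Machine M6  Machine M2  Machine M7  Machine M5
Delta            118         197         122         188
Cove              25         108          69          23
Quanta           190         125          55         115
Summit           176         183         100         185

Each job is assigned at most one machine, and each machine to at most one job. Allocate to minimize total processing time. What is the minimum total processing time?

Optimal: Delta→Machine M6 (118 min), Cove→Machine M5 (23 min), Quanta→Machine M2 (125 min), Summit→Machine M7 (100 min) — total 118+23+125+100 = 366 min.

Min total: 366 min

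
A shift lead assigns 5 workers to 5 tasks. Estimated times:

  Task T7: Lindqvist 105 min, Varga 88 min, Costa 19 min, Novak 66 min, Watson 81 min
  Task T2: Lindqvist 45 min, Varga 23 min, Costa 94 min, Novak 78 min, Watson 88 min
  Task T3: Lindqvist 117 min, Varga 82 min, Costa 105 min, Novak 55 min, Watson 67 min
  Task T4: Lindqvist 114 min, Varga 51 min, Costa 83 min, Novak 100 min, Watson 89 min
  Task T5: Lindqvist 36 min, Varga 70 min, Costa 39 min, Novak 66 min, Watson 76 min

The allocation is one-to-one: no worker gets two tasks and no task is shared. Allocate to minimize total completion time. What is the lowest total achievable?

Min total: 222 min

Optimal: Lindqvist→Task T5 (36 min), Varga→Task T2 (23 min), Costa→Task T7 (19 min), Novak→Task T3 (55 min), Watson→Task T4 (89 min) — total 36+23+19+55+89 = 222 min.
Swapping Watson↔Costa (Watson→Task T7 81 min, Costa→Task T4 83 min) adds 56.
Checked against all permutations: 222 min is optimal.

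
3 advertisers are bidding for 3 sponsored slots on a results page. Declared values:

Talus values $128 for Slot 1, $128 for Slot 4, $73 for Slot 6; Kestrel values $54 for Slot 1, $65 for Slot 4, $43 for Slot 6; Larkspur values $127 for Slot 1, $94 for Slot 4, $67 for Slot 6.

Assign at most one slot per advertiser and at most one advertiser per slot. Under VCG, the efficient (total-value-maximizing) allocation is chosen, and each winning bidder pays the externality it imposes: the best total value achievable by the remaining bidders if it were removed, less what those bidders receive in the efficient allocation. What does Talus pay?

Talus pays $22.

Efficient allocation: Talus→Slot 4 ($128), Kestrel→Slot 6 ($43), Larkspur→Slot 1 ($127); total welfare W = $298.
Talus receives Slot 4 at value $128, so the others get W − 128 = $170.
Without Talus: best allocation of the remaining 2 bidders over all 3 slots is Kestrel→Slot 4 ($65), Larkspur→Slot 1 ($127), total $192.
VCG payment = (others' best without Talus) − (others' welfare with Talus) = 192 − 170 = $22.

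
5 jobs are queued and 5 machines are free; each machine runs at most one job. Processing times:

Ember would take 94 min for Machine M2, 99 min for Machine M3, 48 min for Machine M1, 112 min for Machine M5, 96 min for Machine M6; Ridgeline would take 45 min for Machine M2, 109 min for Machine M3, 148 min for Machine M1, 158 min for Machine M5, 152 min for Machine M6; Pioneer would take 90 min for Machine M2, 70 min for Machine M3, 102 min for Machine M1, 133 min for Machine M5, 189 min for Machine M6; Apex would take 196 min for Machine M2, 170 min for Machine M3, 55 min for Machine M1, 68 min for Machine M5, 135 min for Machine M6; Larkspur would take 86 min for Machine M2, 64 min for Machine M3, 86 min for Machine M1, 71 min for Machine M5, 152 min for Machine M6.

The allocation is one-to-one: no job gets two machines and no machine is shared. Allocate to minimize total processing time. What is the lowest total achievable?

Min total: 337 min

Treat this as an assignment problem: match each job to one machine.
Optimal: Ember→Machine M6 (96 min), Ridgeline→Machine M2 (45 min), Pioneer→Machine M3 (70 min), Apex→Machine M1 (55 min), Larkspur→Machine M5 (71 min) — total 96+45+70+55+71 = 337 min.
Column-greedy (each machine in turn goes to its cheapest remaining job) gives 414 min, worse by 77.
Swapping Ember↔Pioneer (Ember→Machine M3 99 min, Pioneer→Machine M6 189 min) adds 122.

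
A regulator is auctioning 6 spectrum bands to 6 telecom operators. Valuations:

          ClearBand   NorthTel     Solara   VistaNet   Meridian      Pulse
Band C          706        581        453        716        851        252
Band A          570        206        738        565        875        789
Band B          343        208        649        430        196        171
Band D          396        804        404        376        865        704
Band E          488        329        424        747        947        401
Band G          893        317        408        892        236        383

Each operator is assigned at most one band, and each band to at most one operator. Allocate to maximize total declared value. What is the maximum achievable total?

Maximum total: $4798M

This is the linear assignment problem.
Optimal: ClearBand→Band G ($893M), NorthTel→Band D ($804M), Solara→Band B ($649M), VistaNet→Band C ($716M), Meridian→Band E ($947M), Pulse→Band A ($789M) — total 893+804+649+716+947+789 = $4798M.
Row-greedy (each operator in turn takes its best remaining band) gives $4204M, worse by 594.
Next-best assignment: ClearBand→Band C, NorthTel→Band D, Solara→Band B, VistaNet→Band G, Meridian→Band E, Pulse→Band A = $4787M.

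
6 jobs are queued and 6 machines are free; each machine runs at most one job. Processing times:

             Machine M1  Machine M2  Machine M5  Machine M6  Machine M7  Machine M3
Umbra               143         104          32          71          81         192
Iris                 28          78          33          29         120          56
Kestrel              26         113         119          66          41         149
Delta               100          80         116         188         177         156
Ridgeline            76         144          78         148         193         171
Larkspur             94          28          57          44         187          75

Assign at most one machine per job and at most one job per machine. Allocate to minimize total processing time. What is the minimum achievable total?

Min total: 329 min

Optimal: Umbra→Machine M5 (32 min), Iris→Machine M3 (56 min), Kestrel→Machine M7 (41 min), Delta→Machine M2 (80 min), Ridgeline→Machine M1 (76 min), Larkspur→Machine M6 (44 min) — total 32+56+41+80+76+44 = 329 min.
Swapping Delta↔Larkspur (Delta→Machine M6 188 min, Larkspur→Machine M2 28 min) adds 92.
Checked against all permutations: 329 min is optimal.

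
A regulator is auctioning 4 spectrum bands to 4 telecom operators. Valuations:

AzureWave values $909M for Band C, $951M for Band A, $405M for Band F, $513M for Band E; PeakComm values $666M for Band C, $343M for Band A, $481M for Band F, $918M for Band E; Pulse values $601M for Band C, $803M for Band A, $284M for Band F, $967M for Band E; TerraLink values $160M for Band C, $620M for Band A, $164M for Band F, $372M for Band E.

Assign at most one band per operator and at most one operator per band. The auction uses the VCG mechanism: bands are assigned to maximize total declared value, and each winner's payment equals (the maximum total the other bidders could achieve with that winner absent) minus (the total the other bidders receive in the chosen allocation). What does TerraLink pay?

Efficient allocation: AzureWave→Band C ($909M), PeakComm→Band F ($481M), Pulse→Band E ($967M), TerraLink→Band A ($620M); total welfare W = $2977M.
TerraLink receives Band A at value $620M, so the others get W − 620 = $2357M.
Without TerraLink: best allocation of the remaining 3 bidders over all 4 bands is AzureWave→Band C ($909M), PeakComm→Band E ($918M), Pulse→Band A ($803M), total $2630M.
VCG payment = (others' best without TerraLink) − (others' welfare with TerraLink) = 2630 − 2357 = $273M.

TerraLink pays $273M.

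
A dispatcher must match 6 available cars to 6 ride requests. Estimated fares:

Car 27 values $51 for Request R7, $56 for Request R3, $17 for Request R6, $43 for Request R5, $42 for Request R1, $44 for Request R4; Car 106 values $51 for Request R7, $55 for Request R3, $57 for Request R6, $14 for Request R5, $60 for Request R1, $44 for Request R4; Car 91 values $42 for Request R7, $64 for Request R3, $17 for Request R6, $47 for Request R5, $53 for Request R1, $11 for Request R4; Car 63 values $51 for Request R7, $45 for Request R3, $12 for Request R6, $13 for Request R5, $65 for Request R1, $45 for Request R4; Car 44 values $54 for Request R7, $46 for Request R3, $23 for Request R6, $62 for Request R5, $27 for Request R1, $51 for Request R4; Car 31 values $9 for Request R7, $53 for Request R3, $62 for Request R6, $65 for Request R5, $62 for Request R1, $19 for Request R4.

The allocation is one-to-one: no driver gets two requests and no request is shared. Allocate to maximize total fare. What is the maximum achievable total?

Optimal: Car 27→Request R7 ($51), Car 106→Request R6 ($57), Car 91→Request R3 ($64), Car 63→Request R1 ($65), Car 44→Request R4 ($51), Car 31→Request R5 ($65) — total 51+57+64+65+51+65 = $353.
Column-greedy (each request in turn goes to its best remaining driver) gives $332, worse by 21.
Checked against all permutations: $353 is optimal.

Max total: $353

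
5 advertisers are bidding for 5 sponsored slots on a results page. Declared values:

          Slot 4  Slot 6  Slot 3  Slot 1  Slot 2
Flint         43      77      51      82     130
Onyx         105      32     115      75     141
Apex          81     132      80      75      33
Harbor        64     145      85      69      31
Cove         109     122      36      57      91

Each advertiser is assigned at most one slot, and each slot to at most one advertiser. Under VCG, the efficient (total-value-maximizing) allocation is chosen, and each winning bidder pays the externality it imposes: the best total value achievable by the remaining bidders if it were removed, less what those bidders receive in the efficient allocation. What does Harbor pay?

Efficient allocation: Flint→Slot 2 ($130), Onyx→Slot 3 ($115), Apex→Slot 1 ($75), Harbor→Slot 6 ($145), Cove→Slot 4 ($109); total welfare W = $574.
Harbor receives Slot 6 at value $145, so the others get W − 145 = $429.
Without Harbor: best allocation of the remaining 4 bidders over all 5 slots is Flint→Slot 2 ($130), Onyx→Slot 3 ($115), Apex→Slot 6 ($132), Cove→Slot 4 ($109), total $486.
VCG payment = (others' best without Harbor) − (others' welfare with Harbor) = 486 − 429 = $57.

Harbor pays $57.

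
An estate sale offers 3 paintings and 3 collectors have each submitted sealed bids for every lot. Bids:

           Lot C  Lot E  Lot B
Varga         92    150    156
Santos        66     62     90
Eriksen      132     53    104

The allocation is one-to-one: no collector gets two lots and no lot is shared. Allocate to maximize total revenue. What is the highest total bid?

Maximum total: $372

Optimal: Varga→Lot E ($150), Santos→Lot B ($90), Eriksen→Lot C ($132) — total 150+90+132 = $372.
Row-greedy (each collector in turn takes its best remaining lot) gives $275, worse by 97.
No other one-to-one assignment exceeds $372.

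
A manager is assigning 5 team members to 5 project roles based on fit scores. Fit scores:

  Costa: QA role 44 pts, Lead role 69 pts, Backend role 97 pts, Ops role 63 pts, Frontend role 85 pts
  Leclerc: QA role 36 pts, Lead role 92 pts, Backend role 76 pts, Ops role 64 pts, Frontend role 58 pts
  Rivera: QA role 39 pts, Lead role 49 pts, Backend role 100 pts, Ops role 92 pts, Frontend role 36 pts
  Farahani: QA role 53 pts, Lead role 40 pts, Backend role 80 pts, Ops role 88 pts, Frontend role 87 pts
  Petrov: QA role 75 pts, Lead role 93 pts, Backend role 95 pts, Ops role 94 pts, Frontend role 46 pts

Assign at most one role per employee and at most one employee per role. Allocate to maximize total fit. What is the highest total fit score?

Maximum total: 443 pts

Treat this as an assignment problem: match each employee to one role.
Optimal: Costa→Backend role (97 pts), Leclerc→Lead role (92 pts), Rivera→Ops role (92 pts), Farahani→Frontend role (87 pts), Petrov→QA role (75 pts) — total 97+92+92+87+75 = 443 pts.
Column-greedy (each role in turn goes to its best remaining employee) gives 440 pts, worse by 3.
Every other assignment is strictly worse.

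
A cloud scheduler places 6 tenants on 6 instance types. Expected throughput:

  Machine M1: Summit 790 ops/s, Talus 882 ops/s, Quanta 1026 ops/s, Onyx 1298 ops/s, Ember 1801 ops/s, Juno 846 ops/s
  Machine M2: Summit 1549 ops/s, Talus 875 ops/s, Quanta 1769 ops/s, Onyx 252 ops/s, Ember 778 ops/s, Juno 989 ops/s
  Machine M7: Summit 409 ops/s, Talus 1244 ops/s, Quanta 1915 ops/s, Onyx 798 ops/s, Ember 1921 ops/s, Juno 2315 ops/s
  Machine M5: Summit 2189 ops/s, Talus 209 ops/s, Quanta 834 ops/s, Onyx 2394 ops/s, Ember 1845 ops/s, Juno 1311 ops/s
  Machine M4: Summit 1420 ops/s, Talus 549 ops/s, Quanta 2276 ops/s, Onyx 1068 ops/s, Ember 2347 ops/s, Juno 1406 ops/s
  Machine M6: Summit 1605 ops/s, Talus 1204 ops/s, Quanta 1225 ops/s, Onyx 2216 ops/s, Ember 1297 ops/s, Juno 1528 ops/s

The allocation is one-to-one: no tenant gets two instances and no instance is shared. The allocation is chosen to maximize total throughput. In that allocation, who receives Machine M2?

Quanta receives Machine M2.

This is the linear assignment problem.
Optimal: Summit→Machine M5 (2189 ops/s), Talus→Machine M1 (882 ops/s), Quanta→Machine M2 (1769 ops/s), Onyx→Machine M6 (2216 ops/s), Ember→Machine M4 (2347 ops/s), Juno→Machine M7 (2315 ops/s) — total 2189+882+1769+2216+2347+2315 = 11718 ops/s.
Row-greedy (each tenant in turn takes its best remaining instance) gives 10715 ops/s, worse by 1003.
Next-best assignment: Summit→Machine M5, Talus→Machine M2, Quanta→Machine M4, Onyx→Machine M6, Ember→Machine M1, Juno→Machine M7 = 11672 ops/s.
Quanta's own top instance is Machine M4 (2276 ops/s), but forcing Quanta→Machine M4 and reassigning the rest optimally gives only 11672 ops/s — worse by 46.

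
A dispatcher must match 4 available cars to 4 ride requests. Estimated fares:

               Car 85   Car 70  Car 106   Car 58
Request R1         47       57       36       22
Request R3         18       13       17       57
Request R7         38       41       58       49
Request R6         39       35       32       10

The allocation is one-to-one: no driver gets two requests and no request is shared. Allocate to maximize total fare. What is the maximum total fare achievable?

Max total: $211

This is the linear assignment problem.
Optimal: Car 85→Request R6 ($39), Car 70→Request R1 ($57), Car 106→Request R7 ($58), Car 58→Request R3 ($57) — total 39+57+58+57 = $211.
Row-greedy (each driver in turn takes its best remaining request) gives $177, worse by 34.
Swapping Car 70↔Car 85 (Car 70→Request R6 $35, Car 85→Request R1 $47) loses 14.
Every other assignment is strictly worse.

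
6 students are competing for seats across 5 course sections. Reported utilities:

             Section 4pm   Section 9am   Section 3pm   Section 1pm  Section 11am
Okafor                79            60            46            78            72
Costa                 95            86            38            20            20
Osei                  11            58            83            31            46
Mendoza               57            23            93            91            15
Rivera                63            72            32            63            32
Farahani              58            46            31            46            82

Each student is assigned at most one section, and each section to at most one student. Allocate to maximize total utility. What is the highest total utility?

Optimal: Costa→Section 4pm (95 points), Rivera→Section 9am (72 points), Osei→Section 3pm (83 points), Mendoza→Section 1pm (91 points), Farahani→Section 11am (82 points) — total 95+72+83+91+82 = 423 points.
Column-greedy (each section in turn goes to its best remaining student) gives 420 points, worse by 3.
Next-best assignment: Okafor→Section 4pm, Costa→Section 9am, Osei→Section 3pm, Mendoza→Section 1pm, Farahani→Section 11am = 421 points.
No other one-to-one assignment exceeds 423 points.

Maximum total: 423 points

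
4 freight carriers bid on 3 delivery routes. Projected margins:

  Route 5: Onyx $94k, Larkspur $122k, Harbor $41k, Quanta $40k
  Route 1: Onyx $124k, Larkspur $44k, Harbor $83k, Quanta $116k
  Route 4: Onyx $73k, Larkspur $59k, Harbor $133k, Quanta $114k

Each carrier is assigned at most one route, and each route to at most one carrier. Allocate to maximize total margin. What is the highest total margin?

Maximum total: $379k

Optimal: Larkspur→Route 5 ($122k), Onyx→Route 1 ($124k), Harbor→Route 4 ($133k) — total 122+124+133 = $379k.
Next-best assignment: Larkspur→Route 5, Quanta→Route 1, Harbor→Route 4 = $371k.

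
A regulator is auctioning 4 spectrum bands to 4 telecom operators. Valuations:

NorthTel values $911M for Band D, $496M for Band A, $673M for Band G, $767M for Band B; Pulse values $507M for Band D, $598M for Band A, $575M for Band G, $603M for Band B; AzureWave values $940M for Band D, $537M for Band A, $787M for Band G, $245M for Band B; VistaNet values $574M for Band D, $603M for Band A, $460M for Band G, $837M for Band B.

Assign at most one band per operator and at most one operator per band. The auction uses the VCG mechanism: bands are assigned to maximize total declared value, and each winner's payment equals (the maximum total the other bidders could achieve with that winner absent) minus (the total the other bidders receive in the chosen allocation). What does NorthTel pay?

Efficient allocation: NorthTel→Band D ($911M), Pulse→Band A ($598M), AzureWave→Band G ($787M), VistaNet→Band B ($837M); total welfare W = $3133M.
NorthTel receives Band D at value $911M, so the others get W − 911 = $2222M.
Without NorthTel: best allocation of the remaining 3 bidders over all 4 bands is Pulse→Band A ($598M), AzureWave→Band D ($940M), VistaNet→Band B ($837M), total $2375M.
VCG payment = (others' best without NorthTel) − (others' welfare with NorthTel) = 2375 − 2222 = $153M.

NorthTel pays $153M.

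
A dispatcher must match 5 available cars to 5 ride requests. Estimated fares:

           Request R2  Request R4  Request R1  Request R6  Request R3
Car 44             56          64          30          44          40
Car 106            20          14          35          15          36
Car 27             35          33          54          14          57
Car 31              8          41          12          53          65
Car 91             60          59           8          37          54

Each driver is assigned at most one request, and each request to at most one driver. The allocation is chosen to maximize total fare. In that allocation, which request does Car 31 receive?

Car 31 receives Request R6.

Optimal: Car 44→Request R4 ($64), Car 106→Request R1 ($35), Car 27→Request R3 ($57), Car 31→Request R6 ($53), Car 91→Request R2 ($60) — total 64+35+57+53+60 = $269.
Max-entry greedy (repeatedly take the single best remaining cell) gives $258, worse by 11.
Swapping Car 27↔Car 91 (Car 27→Request R2 $35, Car 91→Request R3 $54) loses 28.
Car 31's own top request is Request R3 ($65), but forcing Car 31→Request R3 and reassigning the rest optimally gives only $258 — worse by 11.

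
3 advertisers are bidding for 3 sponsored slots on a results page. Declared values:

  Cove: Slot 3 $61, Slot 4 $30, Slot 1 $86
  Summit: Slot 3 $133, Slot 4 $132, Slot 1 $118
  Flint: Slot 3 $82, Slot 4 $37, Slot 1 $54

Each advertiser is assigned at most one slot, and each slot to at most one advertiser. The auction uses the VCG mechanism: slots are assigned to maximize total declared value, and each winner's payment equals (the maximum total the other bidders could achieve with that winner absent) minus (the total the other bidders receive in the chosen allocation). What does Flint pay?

Flint pays $1.

Efficient allocation: Cove→Slot 1 ($86), Summit→Slot 4 ($132), Flint→Slot 3 ($82); total welfare W = $300.
Flint receives Slot 3 at value $82, so the others get W − 82 = $218.
Without Flint: best allocation of the remaining 2 bidders over all 3 slots is Cove→Slot 1 ($86), Summit→Slot 3 ($133), total $219.
VCG payment = (others' best without Flint) − (others' welfare with Flint) = 219 − 218 = $1.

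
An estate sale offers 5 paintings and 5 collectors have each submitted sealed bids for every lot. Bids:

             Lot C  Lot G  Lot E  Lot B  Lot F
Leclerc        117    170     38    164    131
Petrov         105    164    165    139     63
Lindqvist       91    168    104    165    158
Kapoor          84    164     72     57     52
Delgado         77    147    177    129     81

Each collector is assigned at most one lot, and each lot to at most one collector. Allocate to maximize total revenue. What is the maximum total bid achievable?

This is the linear assignment problem.
Optimal: Leclerc→Lot B ($164), Petrov→Lot C ($105), Lindqvist→Lot F ($158), Kapoor→Lot G ($164), Delgado→Lot E ($177) — total 164+105+158+164+177 = $768.
Max-entry greedy (repeatedly take the single best remaining cell) gives $669, worse by 99.
Next-best assignment: Leclerc→Lot C, Petrov→Lot B, Lindqvist→Lot F, Kapoor→Lot G, Delgado→Lot E = $755.
No other one-to-one assignment exceeds $768.

Max total: $768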